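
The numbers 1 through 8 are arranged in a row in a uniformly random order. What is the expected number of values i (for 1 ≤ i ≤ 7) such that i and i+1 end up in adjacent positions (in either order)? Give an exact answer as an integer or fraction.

For each i ∈ {1,…,7}, let Xᵢ = 1 if i and i+1 are adjacent. P(Xᵢ=1) = 2·(8−1)!/8! = 2/8.
By linearity, E[ΣXᵢ] = (7)·(2/8) = 7/4.

7/4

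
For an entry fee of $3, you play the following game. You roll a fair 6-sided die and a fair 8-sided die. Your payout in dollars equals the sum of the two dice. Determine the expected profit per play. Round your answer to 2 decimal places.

Distribution of the sum of the two dice: 2 w.p. 1/48, 3 w.p. 1/24, 4 w.p. 1/16, 5 w.p. 1/12, 6 w.p. 5/48, 7 w.p. 1/8, …
E[payout] = (1/48)·2 + (1/24)·3 + (1/16)·4 + (1/12)·5 + (5/48)·6 + (1/8)·7 + (1/8)·8 + (1/8)·9 + (5/48)·10 + (1/12)·11 + (1/16)·12 + (1/24)·13 + (1/48)·14 = 8
Expected profit = 8 − 3 = 5 ≈ $5.00

$5.00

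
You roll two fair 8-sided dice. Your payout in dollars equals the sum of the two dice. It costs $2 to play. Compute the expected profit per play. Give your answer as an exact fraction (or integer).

$7

Distribution of the sum of the two dice: 2 w.p. 1/64, 3 w.p. 1/32, 4 w.p. 3/64, 5 w.p. 1/16, 6 w.p. 5/64, 7 w.p. 3/32, …
E[payout] = (1/64)·2 + (1/32)·3 + (3/64)·4 + (1/16)·5 + (5/64)·6 + (3/32)·7 + (7/64)·8 + (1/8)·9 + (7/64)·10 + (3/32)·11 + (5/64)·12 + (1/16)·13 + (3/64)·14 + (1/32)·15 + (1/64)·16 = 9
Expected profit = 9 − 2 = 7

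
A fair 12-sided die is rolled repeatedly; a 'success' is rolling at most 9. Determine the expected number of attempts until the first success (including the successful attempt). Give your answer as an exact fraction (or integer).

4/3

For a geometric distribution, E[trials] = 1/p = 1/(3/4) = 4/3.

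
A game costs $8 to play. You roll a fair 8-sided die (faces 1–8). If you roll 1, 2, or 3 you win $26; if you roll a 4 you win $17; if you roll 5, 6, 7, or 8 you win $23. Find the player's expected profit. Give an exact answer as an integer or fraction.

E[payout] = (1/8)·17 + (1/2)·23 + (3/8)·26 = 187/8
Expected profit = 187/8 − 8 = 123/8

123/8 dollars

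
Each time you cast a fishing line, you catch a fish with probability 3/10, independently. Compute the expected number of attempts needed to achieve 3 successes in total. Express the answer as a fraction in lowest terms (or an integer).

10

By linearity (sum of 3 independent geometric waits), E[trials] = 3/p = 3/(3/10) = 10.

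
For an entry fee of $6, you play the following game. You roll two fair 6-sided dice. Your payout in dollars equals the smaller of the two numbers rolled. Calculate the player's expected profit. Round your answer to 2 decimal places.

-$3.47

Distribution of the smaller of the two numbers rolled: 1 w.p. 11/36, 2 w.p. 1/4, 3 w.p. 7/36, 4 w.p. 5/36, 5 w.p. 1/12, 6 w.p. 1/36
E[payout] = (11/36)·1 + (1/4)·2 + (7/36)·3 + (5/36)·4 + (1/12)·5 + (1/36)·6 = 91/36
Expected profit = 91/36 − 6 = -125/36 ≈ -$3.47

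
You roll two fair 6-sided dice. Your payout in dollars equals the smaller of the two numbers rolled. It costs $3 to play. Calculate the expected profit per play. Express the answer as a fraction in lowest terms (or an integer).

Distribution of the smaller of the two numbers rolled: 1 w.p. 11/36, 2 w.p. 1/4, 3 w.p. 7/36, 4 w.p. 5/36, 5 w.p. 1/12, 6 w.p. 1/36
E[payout] = (11/36)·1 + (1/4)·2 + (7/36)·3 + (5/36)·4 + (1/12)·5 + (1/36)·6 = 91/36
Expected profit = 91/36 − 3 = -17/36

-17/36 dollars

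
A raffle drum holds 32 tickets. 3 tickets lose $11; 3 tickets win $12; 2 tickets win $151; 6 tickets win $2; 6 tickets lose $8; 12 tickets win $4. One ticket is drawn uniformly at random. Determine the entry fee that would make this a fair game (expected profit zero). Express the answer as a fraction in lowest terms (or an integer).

E[payout] = (3/32)·(-11) + (3/32)·12 + (2/32)·151 + (6/32)·2 + (6/32)·(-8) + (12/32)·4 = 317/32
Fair fee = E[payout] = 317/32

317/32 dollars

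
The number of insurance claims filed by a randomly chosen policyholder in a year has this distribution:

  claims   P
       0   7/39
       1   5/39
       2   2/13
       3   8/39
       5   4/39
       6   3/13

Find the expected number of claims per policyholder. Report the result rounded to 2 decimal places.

2.95

E[X] = (7/39)·0 + (5/39)·1 + (2/13)·2 + (8/39)·3 + (4/39)·5 + (3/13)·6
     = 115/39 ≈ 2.95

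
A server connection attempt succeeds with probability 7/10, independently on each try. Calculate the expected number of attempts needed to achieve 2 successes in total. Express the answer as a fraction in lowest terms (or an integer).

20/7

By linearity (sum of 2 independent geometric waits), E[trials] = 2/p = 2/(7/10) = 20/7.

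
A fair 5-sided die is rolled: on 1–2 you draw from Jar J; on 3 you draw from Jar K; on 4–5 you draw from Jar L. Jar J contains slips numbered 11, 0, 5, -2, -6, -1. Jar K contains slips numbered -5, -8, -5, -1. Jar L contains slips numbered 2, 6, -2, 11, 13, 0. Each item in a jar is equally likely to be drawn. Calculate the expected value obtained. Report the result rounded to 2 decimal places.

1.52

E[X | Jar J] = (11 + 0 + 5 − 2 − 6 − 1)/6 = 7/6
E[X | Jar K] = (-5 − 8 − 5 − 1)/4 = -19/4
E[X | Jar L] = (2 + 6 − 2 + 11 + 13 + 0)/6 = 5
E[X] = (2/5)·7/6 + (1/5)·(-19/4) + (2/5)·5 = 91/60 ≈ 1.52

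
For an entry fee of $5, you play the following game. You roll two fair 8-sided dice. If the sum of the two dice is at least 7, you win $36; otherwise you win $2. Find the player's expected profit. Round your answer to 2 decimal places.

$23.03

E[payout] = (15/64)·2 + (49/64)·36 = 897/32
Expected profit = 897/32 − 5 = 737/32 ≈ $23.03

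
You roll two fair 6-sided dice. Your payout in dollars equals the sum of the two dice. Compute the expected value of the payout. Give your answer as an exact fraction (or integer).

Distribution of the sum of the two dice: 2 w.p. 1/36, 3 w.p. 1/18, 4 w.p. 1/12, 5 w.p. 1/9, 6 w.p. 5/36, 7 w.p. 1/6, …
E[payout] = (1/36)·2 + (1/18)·3 + (1/12)·4 + (1/9)·5 + (5/36)·6 + (1/6)·7 + (5/36)·8 + (1/9)·9 + (1/12)·10 + (1/18)·11 + (1/36)·12 = 7

$7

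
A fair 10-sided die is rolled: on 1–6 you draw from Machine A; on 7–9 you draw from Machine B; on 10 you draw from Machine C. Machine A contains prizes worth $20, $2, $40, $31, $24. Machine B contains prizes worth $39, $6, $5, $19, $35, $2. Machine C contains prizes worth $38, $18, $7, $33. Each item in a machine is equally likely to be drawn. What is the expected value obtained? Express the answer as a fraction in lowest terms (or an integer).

1087/50 dollars

E[X | Machine A] = (20 + 2 + 40 + 31 + 24)/5 = 117/5
E[X | Machine B] = (39 + 6 + 5 + 19 + 35 + 2)/6 = 53/3
E[X | Machine C] = (38 + 18 + 7 + 33)/4 = 24
E[X] = (3/5)·117/5 + (3/10)·53/3 + (1/10)·24 = 1087/50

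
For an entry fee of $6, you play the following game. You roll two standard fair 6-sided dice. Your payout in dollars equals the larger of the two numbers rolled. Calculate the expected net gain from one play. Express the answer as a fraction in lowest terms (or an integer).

-55/36 dollars

Distribution of the larger of the two numbers rolled: 1 w.p. 1/36, 2 w.p. 1/12, 3 w.p. 5/36, 4 w.p. 7/36, 5 w.p. 1/4, 6 w.p. 11/36
E[payout] = (1/36)·1 + (1/12)·2 + (5/36)·3 + (7/36)·4 + (1/4)·5 + (11/36)·6 = 161/36
Expected profit = 161/36 − 6 = -55/36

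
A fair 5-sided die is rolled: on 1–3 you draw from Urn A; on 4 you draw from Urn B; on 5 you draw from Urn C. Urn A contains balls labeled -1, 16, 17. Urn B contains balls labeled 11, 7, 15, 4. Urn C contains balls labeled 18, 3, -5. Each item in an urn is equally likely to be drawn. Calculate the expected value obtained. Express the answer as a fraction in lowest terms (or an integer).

559/60

E[X | Urn A] = (-1 + 16 + 17)/3 = 32/3
E[X | Urn B] = (11 + 7 + 15 + 4)/4 = 37/4
E[X | Urn C] = (18 + 3 − 5)/3 = 16/3
E[X] = (3/5)·32/3 + (1/5)·37/4 + (1/5)·16/3 = 559/60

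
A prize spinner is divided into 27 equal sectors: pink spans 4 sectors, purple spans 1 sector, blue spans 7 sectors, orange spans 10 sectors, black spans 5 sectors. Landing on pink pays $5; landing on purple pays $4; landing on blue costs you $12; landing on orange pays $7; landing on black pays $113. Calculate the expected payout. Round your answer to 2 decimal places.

E[payout] = (4/27)·5 + (1/27)·4 + (7/27)·(-12) + (10/27)·7 + (5/27)·113 = 575/27
≈ $21.30

$21.30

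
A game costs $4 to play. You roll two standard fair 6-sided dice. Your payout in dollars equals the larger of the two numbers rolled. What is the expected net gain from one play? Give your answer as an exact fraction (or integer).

17/36 dollars

Distribution of the larger of the two numbers rolled: 1 w.p. 1/36, 2 w.p. 1/12, 3 w.p. 5/36, 4 w.p. 7/36, 5 w.p. 1/4, 6 w.p. 11/36
E[payout] = (1/36)·1 + (1/12)·2 + (5/36)·3 + (7/36)·4 + (1/4)·5 + (11/36)·6 = 161/36
Expected profit = 161/36 − 4 = 17/36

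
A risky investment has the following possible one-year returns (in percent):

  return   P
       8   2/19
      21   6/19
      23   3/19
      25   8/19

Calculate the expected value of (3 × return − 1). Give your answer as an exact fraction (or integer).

E[3x-1] = (2/19)·23 + (6/19)·62 + (3/19)·68 + (8/19)·74
     = 1214/19

1214/19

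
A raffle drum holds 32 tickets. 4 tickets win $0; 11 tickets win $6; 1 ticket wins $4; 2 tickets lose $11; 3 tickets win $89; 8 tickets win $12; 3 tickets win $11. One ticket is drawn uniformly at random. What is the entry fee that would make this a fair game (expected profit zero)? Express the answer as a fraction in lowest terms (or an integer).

111/8 dollars

E[payout] = (4/32)·0 + (11/32)·6 + (1/32)·4 + (2/32)·(-11) + (3/32)·89 + (8/32)·12 + (3/32)·11 = 111/8
Fair fee = E[payout] = 111/8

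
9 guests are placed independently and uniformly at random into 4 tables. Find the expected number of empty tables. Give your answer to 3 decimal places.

0.300

Let Xⱼ=1 if table j is empty. P(Xⱼ=1) = ((4-1)/4)^9 = 19683/262144.
By linearity, E[#empty] = 4·19683/262144 = 19683/65536.
≈ 0.300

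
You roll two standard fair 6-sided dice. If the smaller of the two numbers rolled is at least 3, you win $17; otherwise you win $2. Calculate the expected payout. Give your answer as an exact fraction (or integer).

26/3 dollars

E[payout] = (5/9)·2 + (4/9)·17 = 26/3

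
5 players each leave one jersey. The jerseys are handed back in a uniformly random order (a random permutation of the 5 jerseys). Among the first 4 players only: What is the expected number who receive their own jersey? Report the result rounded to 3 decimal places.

Let Xᵢ = 1 if person i gets their own jersey. For each i, P(Xᵢ=1) = 1/5.
By linearity of expectation, E[X₁+…+X_4] = 4·(1/5) = 4/5.
≈ 0.800

0.800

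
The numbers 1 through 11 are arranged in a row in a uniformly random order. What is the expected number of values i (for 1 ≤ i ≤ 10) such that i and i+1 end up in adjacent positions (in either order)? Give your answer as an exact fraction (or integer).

For each i ∈ {1,…,10}, let Xᵢ = 1 if i and i+1 are adjacent. P(Xᵢ=1) = 2·(11−1)!/11! = 2/11.
By linearity, E[ΣXᵢ] = (10)·(2/11) = 20/11.

20/11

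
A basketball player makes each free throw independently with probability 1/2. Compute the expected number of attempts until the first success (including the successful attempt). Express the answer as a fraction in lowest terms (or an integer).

2

For a geometric distribution, E[trials] = 1/p = 1/(1/2) = 2.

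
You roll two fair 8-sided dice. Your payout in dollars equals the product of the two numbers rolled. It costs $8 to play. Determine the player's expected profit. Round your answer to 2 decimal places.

Distribution of the product of the two numbers rolled: 1 w.p. 1/64, 2 w.p. 1/32, 3 w.p. 1/32, 4 w.p. 3/64, 5 w.p. 1/32, 6 w.p. 1/16, …
E[payout] = (1/64)·1 + (1/32)·2 + (1/32)·3 + (3/64)·4 + (1/32)·5 + (1/16)·6 + (1/32)·7 + (1/16)·8 + (1/64)·9 + (1/32)·10 + (1/16)·12 + (1/32)·14 + (1/32)·15 + (3/64)·16 + (1/32)·18 + (1/32)·20 + (1/32)·21 + (1/16)·24 + (1/64)·25 + (1/32)·28 + (1/32)·30 + (1/32)·32 + (1/32)·35 + (1/64)·36 + (1/32)·40 + (1/32)·42 + (1/32)·48 + (1/64)·49 + (1/32)·56 + (1/64)·64 = 81/4
Expected profit = 81/4 − 8 = 49/4 ≈ $12.25

$12.25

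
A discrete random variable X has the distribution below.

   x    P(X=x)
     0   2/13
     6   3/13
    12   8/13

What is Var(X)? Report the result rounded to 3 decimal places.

20.024

E[X] = (2/13)·0 + (3/13)·6 + (8/13)·12 = 114/13
E[X²] = (2/13)·0 + (3/13)·36 + (8/13)·144 = 1260/13
Var(X) = 1260/13 − (114/13)² = 3384/169 ≈ 20.024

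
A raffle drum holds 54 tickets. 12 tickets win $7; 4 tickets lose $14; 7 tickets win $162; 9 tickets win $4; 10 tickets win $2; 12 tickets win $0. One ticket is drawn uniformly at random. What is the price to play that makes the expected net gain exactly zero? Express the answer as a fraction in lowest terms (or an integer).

E[payout] = (12/54)·7 + (4/54)·(-14) + (7/54)·162 + (9/54)·4 + (10/54)·2 + (12/54)·0 = 203/9
Fair fee = E[payout] = 203/9

203/9 dollars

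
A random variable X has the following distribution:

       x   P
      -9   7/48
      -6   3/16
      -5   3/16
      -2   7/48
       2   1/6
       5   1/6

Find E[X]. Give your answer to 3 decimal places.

E[X] = (7/48)·(-9) + (3/16)·(-6) + (3/16)·(-5) + (7/48)·(-2) + (1/6)·2 + (1/6)·5
     = -5/2 ≈ -2.500

-2.500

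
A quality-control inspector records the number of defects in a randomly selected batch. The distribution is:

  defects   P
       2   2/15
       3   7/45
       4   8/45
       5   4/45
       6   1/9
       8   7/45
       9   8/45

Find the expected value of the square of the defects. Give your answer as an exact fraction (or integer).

1591/45

E[X²] = (2/15)·4 + (7/45)·9 + (8/45)·16 + (4/45)·25 + (1/9)·36 + (7/45)·64 + (8/45)·81
     = 1591/45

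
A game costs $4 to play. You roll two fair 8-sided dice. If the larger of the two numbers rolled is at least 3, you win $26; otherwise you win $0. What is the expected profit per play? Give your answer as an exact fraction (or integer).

E[payout] = (1/16)·0 + (15/16)·26 = 195/8
Expected profit = 195/8 − 4 = 163/8

163/8 dollars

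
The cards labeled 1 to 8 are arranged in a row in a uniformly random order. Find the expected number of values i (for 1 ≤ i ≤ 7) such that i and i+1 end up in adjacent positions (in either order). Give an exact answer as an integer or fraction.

For each i ∈ {1,…,7}, let Xᵢ = 1 if i and i+1 are adjacent. P(Xᵢ=1) = 2·(8−1)!/8! = 2/8.
By linearity, E[ΣXᵢ] = (7)·(2/8) = 7/4.

7/4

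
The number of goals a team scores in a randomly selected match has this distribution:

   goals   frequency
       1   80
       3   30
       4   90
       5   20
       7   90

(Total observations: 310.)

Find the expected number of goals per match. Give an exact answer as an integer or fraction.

126/31

Total = 310, so P(goals=1) = 80/310, etc.
E[X] = (8/31)·1 + (3/31)·3 + (9/31)·4 + (2/31)·5 + (9/31)·7
     = 126/31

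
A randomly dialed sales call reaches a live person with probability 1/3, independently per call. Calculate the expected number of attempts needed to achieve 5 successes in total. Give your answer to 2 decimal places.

By linearity (sum of 5 independent geometric waits), E[trials] = 5/p = 5/(1/3) = 15.
≈ 15.00

15.00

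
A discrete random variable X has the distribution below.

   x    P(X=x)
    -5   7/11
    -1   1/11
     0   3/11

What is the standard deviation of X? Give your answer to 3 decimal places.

E[X] = -36/11, E[X²] = 16
Var(X) = E[X²] − (E[X])² = 16 − 1296/121 = 640/121
SD(X) = √(640/121) ≈ 2.300

2.300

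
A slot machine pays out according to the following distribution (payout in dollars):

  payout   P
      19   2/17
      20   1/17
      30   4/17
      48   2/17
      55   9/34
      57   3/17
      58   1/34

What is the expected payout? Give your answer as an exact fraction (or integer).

E[X] = (2/17)·19 + (1/17)·20 + (4/17)·30 + (2/17)·48 + (9/34)·55 + (3/17)·57 + (1/34)·58
     = 1443/34

1443/34 dollars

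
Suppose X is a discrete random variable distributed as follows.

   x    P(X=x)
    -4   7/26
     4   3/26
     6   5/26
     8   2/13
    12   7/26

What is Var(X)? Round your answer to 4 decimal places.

E[X] = (7/26)·(-4) + (3/26)·4 + (5/26)·6 + (2/13)·8 + (7/26)·12 = 5
E[X²] = (7/26)·16 + (3/26)·16 + (5/26)·36 + (2/13)·64 + (7/26)·144 = 802/13
Var(X) = 802/13 − (5)² = 477/13 ≈ 36.6923

36.6923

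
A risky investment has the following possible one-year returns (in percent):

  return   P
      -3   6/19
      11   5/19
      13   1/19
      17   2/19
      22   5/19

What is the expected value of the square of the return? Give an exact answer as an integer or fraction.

3826/19

E[X²] = (6/19)·9 + (5/19)·121 + (1/19)·169 + (2/19)·289 + (5/19)·484
     = 3826/19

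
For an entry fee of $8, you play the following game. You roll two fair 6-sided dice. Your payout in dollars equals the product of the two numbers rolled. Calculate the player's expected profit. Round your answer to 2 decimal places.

$4.25

Distribution of the product of the two numbers rolled: 1 w.p. 1/36, 2 w.p. 1/18, 3 w.p. 1/18, 4 w.p. 1/12, 5 w.p. 1/18, 6 w.p. 1/9, …
E[payout] = (1/36)·1 + (1/18)·2 + (1/18)·3 + (1/12)·4 + (1/18)·5 + (1/9)·6 + (1/18)·8 + (1/36)·9 + (1/18)·10 + (1/9)·12 + (1/18)·15 + (1/36)·16 + (1/18)·18 + (1/18)·20 + (1/18)·24 + (1/36)·25 + (1/18)·30 + (1/36)·36 = 49/4
Expected profit = 49/4 − 8 = 17/4 ≈ $4.25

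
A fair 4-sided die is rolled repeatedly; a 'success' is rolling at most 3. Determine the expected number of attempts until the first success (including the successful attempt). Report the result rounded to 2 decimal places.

For a geometric distribution, E[trials] = 1/p = 1/(3/4) = 4/3.
≈ 1.33

1.33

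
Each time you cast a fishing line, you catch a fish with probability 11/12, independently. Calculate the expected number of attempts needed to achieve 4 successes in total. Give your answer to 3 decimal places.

By linearity (sum of 4 independent geometric waits), E[trials] = 4/p = 4/(11/12) = 48/11.
≈ 4.364

4.364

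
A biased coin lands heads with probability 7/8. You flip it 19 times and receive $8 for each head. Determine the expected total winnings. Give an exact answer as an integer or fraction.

E[#heads] = 19·7/8 = 133/8 (linearity over flips).
E[winnings] = 8·133/8 = 133.

$133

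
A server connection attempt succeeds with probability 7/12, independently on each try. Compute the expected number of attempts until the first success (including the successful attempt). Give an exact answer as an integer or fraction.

12/7

For a geometric distribution, E[trials] = 1/p = 1/(7/12) = 12/7.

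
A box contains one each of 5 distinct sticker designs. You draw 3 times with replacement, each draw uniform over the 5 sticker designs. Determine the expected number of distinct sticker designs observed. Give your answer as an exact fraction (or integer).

Let Xⱼ=1 if type j appears at least once. P(Xⱼ=1) = 1 − ((5−1)/5)^3 = 61/125.
E[#distinct] = 5·61/125 = 61/25.

61/25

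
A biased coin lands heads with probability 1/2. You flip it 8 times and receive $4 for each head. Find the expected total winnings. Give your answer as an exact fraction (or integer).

$16

E[#heads] = 8·1/2 = 4 (linearity over flips).
E[winnings] = 4·4 = 16.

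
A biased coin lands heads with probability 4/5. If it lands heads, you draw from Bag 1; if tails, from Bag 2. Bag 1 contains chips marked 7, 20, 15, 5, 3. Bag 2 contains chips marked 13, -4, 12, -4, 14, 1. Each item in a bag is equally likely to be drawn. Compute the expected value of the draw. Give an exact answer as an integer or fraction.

136/15

E[X | Bag 1] = (7 + 20 + 15 + 5 + 3)/5 = 10
E[X | Bag 2] = (13 − 4 + 12 − 4 + 14 + 1)/6 = 16/3
E[X] = (4/5)·10 + (1/5)·16/3 = 136/15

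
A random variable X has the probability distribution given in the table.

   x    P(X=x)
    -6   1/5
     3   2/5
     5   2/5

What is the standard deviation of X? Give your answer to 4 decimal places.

4.0988

E[X] = 2, E[X²] = 104/5
Var(X) = E[X²] − (E[X])² = 104/5 − 4 = 84/5
SD(X) = √(84/5) ≈ 4.0988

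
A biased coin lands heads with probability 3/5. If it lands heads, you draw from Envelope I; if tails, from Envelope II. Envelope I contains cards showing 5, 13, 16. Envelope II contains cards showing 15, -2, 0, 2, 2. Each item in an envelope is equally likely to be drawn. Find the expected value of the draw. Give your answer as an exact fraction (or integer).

204/25

E[X | Envelope I] = (5 + 13 + 16)/3 = 34/3
E[X | Envelope II] = (15 − 2 + 0 + 2 + 2)/5 = 17/5
E[X] = (3/5)·34/3 + (2/5)·17/5 = 204/25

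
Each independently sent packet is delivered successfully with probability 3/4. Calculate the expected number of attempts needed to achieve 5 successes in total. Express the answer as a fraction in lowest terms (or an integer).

By linearity (sum of 5 independent geometric waits), E[trials] = 5/p = 5/(3/4) = 20/3.

20/3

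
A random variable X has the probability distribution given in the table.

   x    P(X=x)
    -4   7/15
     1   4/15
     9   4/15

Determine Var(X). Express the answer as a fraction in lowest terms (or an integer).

E[X] = (7/15)·(-4) + (4/15)·1 + (4/15)·9 = 4/5
E[X²] = (7/15)·16 + (4/15)·1 + (4/15)·81 = 88/3
Var(X) = 88/3 − (4/5)² = 2152/75

2152/75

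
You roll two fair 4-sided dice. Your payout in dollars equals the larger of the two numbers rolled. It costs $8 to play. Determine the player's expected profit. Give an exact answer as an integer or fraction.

-39/8 dollars

Distribution of the larger of the two numbers rolled: 1 w.p. 1/16, 2 w.p. 3/16, 3 w.p. 5/16, 4 w.p. 7/16
E[payout] = (1/16)·1 + (3/16)·2 + (5/16)·3 + (7/16)·4 = 25/8
Expected profit = 25/8 − 8 = -39/8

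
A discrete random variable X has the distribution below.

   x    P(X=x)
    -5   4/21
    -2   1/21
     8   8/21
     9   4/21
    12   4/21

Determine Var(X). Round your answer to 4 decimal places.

36.1905

E[X] = (4/21)·(-5) + (1/21)·(-2) + (8/21)·8 + (4/21)·9 + (4/21)·12 = 6
E[X²] = (4/21)·25 + (1/21)·4 + (8/21)·64 + (4/21)·81 + (4/21)·144 = 1516/21
Var(X) = 1516/21 − (6)² = 760/21 ≈ 36.1905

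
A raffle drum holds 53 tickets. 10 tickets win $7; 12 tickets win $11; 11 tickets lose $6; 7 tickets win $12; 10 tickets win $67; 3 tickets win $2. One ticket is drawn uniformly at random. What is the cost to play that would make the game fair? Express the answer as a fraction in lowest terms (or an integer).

896/53 dollars

E[payout] = (10/53)·7 + (12/53)·11 + (11/53)·(-6) + (7/53)·12 + (10/53)·67 + (3/53)·2 = 896/53
Fair fee = E[payout] = 896/53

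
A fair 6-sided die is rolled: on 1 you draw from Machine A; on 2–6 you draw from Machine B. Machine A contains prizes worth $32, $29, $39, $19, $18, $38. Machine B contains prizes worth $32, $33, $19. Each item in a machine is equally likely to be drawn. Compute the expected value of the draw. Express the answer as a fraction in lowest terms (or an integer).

1015/36 dollars

E[X | Machine A] = (32 + 29 + 39 + 19 + 18 + 38)/6 = 175/6
E[X | Machine B] = (32 + 33 + 19)/3 = 28
E[X] = (1/6)·175/6 + (5/6)·28 = 1015/36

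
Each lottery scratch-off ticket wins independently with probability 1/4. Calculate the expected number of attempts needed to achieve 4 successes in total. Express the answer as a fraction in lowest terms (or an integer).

16

By linearity (sum of 4 independent geometric waits), E[trials] = 4/p = 4/(1/4) = 16.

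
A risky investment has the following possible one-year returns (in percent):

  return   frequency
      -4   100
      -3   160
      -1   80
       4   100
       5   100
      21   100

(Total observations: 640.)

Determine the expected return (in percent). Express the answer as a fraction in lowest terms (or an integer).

Total = 640, so P(return=-4) = 100/640, etc.
E[X] = (5/32)·(-4) + (1/4)·(-3) + (1/8)·(-1) + (5/32)·4 + (5/32)·5 + (5/32)·21
     = 51/16

51/16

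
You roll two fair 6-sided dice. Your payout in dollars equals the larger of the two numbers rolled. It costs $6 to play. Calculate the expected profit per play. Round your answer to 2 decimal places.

-$1.53

Distribution of the larger of the two numbers rolled: 1 w.p. 1/36, 2 w.p. 1/12, 3 w.p. 5/36, 4 w.p. 7/36, 5 w.p. 1/4, 6 w.p. 11/36
E[payout] = (1/36)·1 + (1/12)·2 + (5/36)·3 + (7/36)·4 + (1/4)·5 + (11/36)·6 = 161/36
Expected profit = 161/36 − 6 = -55/36 ≈ -$1.53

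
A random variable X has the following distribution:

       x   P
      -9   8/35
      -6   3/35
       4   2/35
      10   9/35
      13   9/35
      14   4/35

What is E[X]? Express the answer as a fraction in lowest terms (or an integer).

181/35

E[X] = (8/35)·(-9) + (3/35)·(-6) + (2/35)·4 + (9/35)·10 + (9/35)·13 + (4/35)·14
     = 181/35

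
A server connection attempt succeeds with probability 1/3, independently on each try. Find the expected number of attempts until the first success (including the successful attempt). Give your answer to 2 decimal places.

For a geometric distribution, E[trials] = 1/p = 1/(1/3) = 3.
≈ 3.00

3.00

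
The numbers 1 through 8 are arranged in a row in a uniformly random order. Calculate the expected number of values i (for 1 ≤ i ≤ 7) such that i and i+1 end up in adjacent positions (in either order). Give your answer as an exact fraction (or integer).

For each i ∈ {1,…,7}, let Xᵢ = 1 if i and i+1 are adjacent. P(Xᵢ=1) = 2·(8−1)!/8! = 2/8.
By linearity, E[ΣXᵢ] = (7)·(2/8) = 7/4.

7/4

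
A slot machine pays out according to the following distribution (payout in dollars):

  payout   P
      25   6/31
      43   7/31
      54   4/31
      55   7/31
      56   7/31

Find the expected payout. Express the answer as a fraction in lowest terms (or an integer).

E[X] = (6/31)·25 + (7/31)·43 + (4/31)·54 + (7/31)·55 + (7/31)·56
     = 1444/31

1444/31 dollars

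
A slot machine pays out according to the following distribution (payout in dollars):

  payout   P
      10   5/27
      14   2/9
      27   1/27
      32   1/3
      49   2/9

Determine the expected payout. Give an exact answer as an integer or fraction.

E[X] = (5/27)·10 + (2/9)·14 + (1/27)·27 + (1/3)·32 + (2/9)·49
     = 743/27

743/27 dollars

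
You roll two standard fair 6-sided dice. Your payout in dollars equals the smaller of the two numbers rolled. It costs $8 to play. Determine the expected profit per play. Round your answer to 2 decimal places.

Distribution of the smaller of the two numbers rolled: 1 w.p. 11/36, 2 w.p. 1/4, 3 w.p. 7/36, 4 w.p. 5/36, 5 w.p. 1/12, 6 w.p. 1/36
E[payout] = (11/36)·1 + (1/4)·2 + (7/36)·3 + (5/36)·4 + (1/12)·5 + (1/36)·6 = 91/36
Expected profit = 91/36 − 8 = -197/36 ≈ -$5.47

-$5.47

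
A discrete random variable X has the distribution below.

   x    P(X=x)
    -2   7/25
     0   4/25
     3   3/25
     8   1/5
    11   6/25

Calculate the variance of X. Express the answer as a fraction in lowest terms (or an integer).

E[X] = (7/25)·(-2) + (4/25)·0 + (3/25)·3 + (1/5)·8 + (6/25)·11 = 101/25
E[X²] = (7/25)·4 + (4/25)·0 + (3/25)·9 + (1/5)·64 + (6/25)·121 = 1101/25
Var(X) = 1101/25 − (101/25)² = 17324/625

17324/625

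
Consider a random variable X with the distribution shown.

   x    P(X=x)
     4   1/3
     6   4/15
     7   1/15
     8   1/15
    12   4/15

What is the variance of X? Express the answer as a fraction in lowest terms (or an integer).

E[X] = (1/3)·4 + (4/15)·6 + (1/15)·7 + (1/15)·8 + (4/15)·12 = 107/15
E[X²] = (1/3)·16 + (4/15)·36 + (1/15)·49 + (1/15)·64 + (4/15)·144 = 913/15
Var(X) = 913/15 − (107/15)² = 2246/225

2246/225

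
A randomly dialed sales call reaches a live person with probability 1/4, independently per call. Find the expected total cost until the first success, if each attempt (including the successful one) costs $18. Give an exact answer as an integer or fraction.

E[#attempts] = 1/p = 4; E[cost] = 18·4 = 72.

$72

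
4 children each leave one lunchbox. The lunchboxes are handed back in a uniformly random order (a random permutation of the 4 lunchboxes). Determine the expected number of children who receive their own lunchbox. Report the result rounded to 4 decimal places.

Let Xᵢ = 1 if person i gets their own lunchbox. For each i, P(Xᵢ=1) = 1/4.
By linearity of expectation, E[X₁+…+X_4] = 4·(1/4) = 1.
≈ 1.0000

1.0000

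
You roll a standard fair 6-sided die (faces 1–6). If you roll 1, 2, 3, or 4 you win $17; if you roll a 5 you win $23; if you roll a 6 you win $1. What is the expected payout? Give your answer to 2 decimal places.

E[payout] = (1/6)·1 + (2/3)·17 + (1/6)·23 = 46/3
≈ $15.33

$15.33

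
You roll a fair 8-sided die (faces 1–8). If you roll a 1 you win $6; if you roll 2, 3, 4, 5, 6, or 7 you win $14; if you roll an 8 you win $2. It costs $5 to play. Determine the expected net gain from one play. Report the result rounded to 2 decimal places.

$6.50

E[payout] = (1/8)·2 + (1/8)·6 + (3/4)·14 = 23/2
Expected profit = 23/2 − 5 = 13/2 ≈ $6.50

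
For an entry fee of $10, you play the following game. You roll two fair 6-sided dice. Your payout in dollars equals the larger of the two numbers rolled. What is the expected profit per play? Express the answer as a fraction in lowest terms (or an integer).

-199/36 dollars

Distribution of the larger of the two numbers rolled: 1 w.p. 1/36, 2 w.p. 1/12, 3 w.p. 5/36, 4 w.p. 7/36, 5 w.p. 1/4, 6 w.p. 11/36
E[payout] = (1/36)·1 + (1/12)·2 + (5/36)·3 + (7/36)·4 + (1/4)·5 + (11/36)·6 = 161/36
Expected profit = 161/36 − 10 = -199/36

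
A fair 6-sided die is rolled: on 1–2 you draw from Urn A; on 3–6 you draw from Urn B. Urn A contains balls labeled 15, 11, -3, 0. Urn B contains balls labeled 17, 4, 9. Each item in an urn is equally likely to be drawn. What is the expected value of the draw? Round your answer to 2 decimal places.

8.58

E[X | Urn A] = (15 + 11 − 3 + 0)/4 = 23/4
E[X | Urn B] = (17 + 4 + 9)/3 = 10
E[X] = (1/3)·23/4 + (2/3)·10 = 103/12 ≈ 8.58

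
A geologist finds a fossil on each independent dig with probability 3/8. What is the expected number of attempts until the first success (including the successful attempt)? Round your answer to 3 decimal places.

For a geometric distribution, E[trials] = 1/p = 1/(3/8) = 8/3.
≈ 2.667

2.667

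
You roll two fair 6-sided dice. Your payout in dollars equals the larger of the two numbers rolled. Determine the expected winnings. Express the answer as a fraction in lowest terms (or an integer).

161/36 dollars

Distribution of the larger of the two numbers rolled: 1 w.p. 1/36, 2 w.p. 1/12, 3 w.p. 5/36, 4 w.p. 7/36, 5 w.p. 1/4, 6 w.p. 11/36
E[payout] = (1/36)·1 + (1/12)·2 + (5/36)·3 + (7/36)·4 + (1/4)·5 + (11/36)·6 = 161/36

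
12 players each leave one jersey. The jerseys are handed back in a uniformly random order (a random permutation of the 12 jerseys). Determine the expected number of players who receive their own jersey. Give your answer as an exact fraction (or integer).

Let Xᵢ = 1 if person i gets their own jersey. For each i, P(Xᵢ=1) = 1/12.
By linearity of expectation, E[X₁+…+X_12] = 12·(1/12) = 1.

1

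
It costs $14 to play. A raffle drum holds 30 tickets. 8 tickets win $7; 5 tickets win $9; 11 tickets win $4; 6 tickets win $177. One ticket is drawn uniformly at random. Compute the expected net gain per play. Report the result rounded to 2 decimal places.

$26.23

E[payout] = (8/30)·7 + (5/30)·9 + (11/30)·4 + (6/30)·177 = 1207/30
Expected profit = 1207/30 − 14 = 787/30 ≈ $26.23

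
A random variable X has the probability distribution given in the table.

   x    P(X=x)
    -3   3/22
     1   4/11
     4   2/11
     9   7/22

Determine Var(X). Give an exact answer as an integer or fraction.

E[X] = (3/22)·(-3) + (4/11)·1 + (2/11)·4 + (7/22)·9 = 39/11
E[X²] = (3/22)·9 + (4/11)·1 + (2/11)·16 + (7/22)·81 = 333/11
Var(X) = 333/11 − (39/11)² = 2142/121

2142/121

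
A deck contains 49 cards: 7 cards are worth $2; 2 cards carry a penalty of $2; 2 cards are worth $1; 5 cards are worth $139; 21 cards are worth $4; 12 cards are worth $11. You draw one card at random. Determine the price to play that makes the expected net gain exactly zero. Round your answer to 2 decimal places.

E[payout] = (7/49)·2 + (2/49)·(-2) + (2/49)·1 + (5/49)·139 + (21/49)·4 + (12/49)·11 = 923/49
Fair fee = E[payout] = 923/49 ≈ $18.84

$18.84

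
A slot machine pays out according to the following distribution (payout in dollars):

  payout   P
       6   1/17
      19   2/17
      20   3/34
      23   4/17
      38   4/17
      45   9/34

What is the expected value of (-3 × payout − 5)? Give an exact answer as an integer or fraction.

-3293/34

E[-3x-5] = (1/17)·(-23) + (2/17)·(-62) + (3/34)·(-65) + (4/17)·(-74) + (4/17)·(-119) + (9/34)·(-140)
     = -3293/34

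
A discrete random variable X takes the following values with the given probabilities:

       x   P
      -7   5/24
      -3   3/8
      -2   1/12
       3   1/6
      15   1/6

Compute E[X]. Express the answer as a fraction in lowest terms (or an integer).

E[X] = (5/24)·(-7) + (3/8)·(-3) + (1/12)·(-2) + (1/6)·3 + (1/6)·15
     = 1/4

1/4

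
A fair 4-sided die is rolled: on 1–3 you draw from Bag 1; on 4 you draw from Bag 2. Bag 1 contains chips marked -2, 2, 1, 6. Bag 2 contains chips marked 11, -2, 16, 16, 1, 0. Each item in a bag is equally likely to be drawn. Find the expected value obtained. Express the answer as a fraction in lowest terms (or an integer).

49/16

E[X | Bag 1] = (-2 + 2 + 1 + 6)/4 = 7/4
E[X | Bag 2] = (11 − 2 + 16 + 16 + 1 + 0)/6 = 7
E[X] = (3/4)·7/4 + (1/4)·7 = 49/16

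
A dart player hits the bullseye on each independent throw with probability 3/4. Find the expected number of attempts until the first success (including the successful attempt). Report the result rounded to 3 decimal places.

For a geometric distribution, E[trials] = 1/p = 1/(3/4) = 4/3.
≈ 1.333

1.333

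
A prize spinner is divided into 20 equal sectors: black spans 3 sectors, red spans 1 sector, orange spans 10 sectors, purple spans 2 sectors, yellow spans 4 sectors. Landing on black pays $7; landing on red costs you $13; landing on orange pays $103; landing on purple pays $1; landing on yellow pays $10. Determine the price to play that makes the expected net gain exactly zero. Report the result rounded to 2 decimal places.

$54.00

E[payout] = (3/20)·7 + (1/20)·(-13) + (10/20)·103 + (2/20)·1 + (4/20)·10 = 54
Fair fee = E[payout] = 54 ≈ $54.00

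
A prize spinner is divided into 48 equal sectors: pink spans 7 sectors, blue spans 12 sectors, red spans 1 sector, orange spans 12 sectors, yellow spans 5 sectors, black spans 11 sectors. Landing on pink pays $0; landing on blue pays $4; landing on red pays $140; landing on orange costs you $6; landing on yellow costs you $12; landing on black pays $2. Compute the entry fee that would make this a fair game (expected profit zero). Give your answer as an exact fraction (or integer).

E[payout] = (7/48)·0 + (12/48)·4 + (1/48)·140 + (12/48)·(-6) + (5/48)·(-12) + (11/48)·2 = 13/8
Fair fee = E[payout] = 13/8

13/8 dollars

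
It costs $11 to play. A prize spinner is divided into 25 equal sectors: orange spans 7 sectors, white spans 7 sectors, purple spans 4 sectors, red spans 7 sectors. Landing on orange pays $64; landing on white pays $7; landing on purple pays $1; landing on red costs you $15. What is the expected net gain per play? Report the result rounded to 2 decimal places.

E[payout] = (7/25)·64 + (7/25)·7 + (4/25)·1 + (7/25)·(-15) = 396/25
Expected profit = 396/25 − 11 = 121/25 ≈ $4.84

$4.84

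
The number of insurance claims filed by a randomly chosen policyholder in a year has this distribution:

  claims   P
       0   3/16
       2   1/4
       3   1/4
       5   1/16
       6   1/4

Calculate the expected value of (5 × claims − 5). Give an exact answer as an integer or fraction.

165/16

E[5x-5] = (3/16)·(-5) + (1/4)·5 + (1/4)·10 + (1/16)·20 + (1/4)·25
     = 165/16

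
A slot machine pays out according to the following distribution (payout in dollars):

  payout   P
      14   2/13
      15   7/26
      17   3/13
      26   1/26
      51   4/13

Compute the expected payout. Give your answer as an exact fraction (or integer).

697/26 dollars

E[X] = (2/13)·14 + (7/26)·15 + (3/13)·17 + (1/26)·26 + (4/13)·51
     = 697/26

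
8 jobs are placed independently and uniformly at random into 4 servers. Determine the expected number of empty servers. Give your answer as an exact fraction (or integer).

6561/16384

Let Xⱼ=1 if server j is empty. P(Xⱼ=1) = ((4-1)/4)^8 = 6561/65536.
By linearity, E[#empty] = 4·6561/65536 = 6561/16384.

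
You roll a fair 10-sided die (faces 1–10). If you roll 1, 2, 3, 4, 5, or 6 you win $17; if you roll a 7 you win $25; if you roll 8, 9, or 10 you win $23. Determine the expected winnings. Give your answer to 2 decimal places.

E[payout] = (3/5)·17 + (3/10)·23 + (1/10)·25 = 98/5
≈ $19.60

$19.60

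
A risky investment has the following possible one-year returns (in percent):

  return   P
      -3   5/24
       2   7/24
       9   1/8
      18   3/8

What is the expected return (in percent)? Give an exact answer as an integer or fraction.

E[X] = (5/24)·(-3) + (7/24)·2 + (1/8)·9 + (3/8)·18
     = 47/6

47/6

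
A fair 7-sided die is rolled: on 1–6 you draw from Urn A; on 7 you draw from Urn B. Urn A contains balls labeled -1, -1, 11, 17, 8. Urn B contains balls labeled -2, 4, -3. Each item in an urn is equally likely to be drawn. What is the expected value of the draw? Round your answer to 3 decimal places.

5.781

E[X | Urn A] = (-1 − 1 + 11 + 17 + 8)/5 = 34/5
E[X | Urn B] = (-2 + 4 − 3)/3 = -1/3
E[X] = (6/7)·34/5 + (1/7)·(-1/3) = 607/105 ≈ 5.781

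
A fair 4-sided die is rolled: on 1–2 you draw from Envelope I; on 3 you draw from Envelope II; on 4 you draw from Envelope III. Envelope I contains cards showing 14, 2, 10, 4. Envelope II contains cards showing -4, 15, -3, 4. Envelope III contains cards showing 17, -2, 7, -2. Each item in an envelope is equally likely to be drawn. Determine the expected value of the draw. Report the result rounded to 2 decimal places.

E[X | Envelope I] = (14 + 2 + 10 + 4)/4 = 15/2
E[X | Envelope II] = (-4 + 15 − 3 + 4)/4 = 3
E[X | Envelope III] = (17 − 2 + 7 − 2)/4 = 5
E[X] = (1/2)·15/2 + (1/4)·3 + (1/4)·5 = 23/4 ≈ 5.75

5.75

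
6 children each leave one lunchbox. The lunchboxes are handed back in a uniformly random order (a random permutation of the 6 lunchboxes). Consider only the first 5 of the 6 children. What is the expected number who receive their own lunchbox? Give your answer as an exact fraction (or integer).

5/6

Let Xᵢ = 1 if person i gets their own lunchbox. For each i, P(Xᵢ=1) = 1/6.
By linearity of expectation, E[X₁+…+X_5] = 5·(1/6) = 5/6.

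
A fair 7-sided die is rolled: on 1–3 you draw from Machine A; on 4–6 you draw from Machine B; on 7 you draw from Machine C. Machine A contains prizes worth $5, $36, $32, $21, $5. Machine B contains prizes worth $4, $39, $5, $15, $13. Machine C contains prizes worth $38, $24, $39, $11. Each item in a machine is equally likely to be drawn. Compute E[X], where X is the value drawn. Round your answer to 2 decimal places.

$19.00

E[X | Machine A] = (5 + 36 + 32 + 21 + 5)/5 = 99/5
E[X | Machine B] = (4 + 39 + 5 + 15 + 13)/5 = 76/5
E[X | Machine C] = (38 + 24 + 39 + 11)/4 = 28
E[X] = (3/7)·99/5 + (3/7)·76/5 + (1/7)·28 = 19 ≈ 19.00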